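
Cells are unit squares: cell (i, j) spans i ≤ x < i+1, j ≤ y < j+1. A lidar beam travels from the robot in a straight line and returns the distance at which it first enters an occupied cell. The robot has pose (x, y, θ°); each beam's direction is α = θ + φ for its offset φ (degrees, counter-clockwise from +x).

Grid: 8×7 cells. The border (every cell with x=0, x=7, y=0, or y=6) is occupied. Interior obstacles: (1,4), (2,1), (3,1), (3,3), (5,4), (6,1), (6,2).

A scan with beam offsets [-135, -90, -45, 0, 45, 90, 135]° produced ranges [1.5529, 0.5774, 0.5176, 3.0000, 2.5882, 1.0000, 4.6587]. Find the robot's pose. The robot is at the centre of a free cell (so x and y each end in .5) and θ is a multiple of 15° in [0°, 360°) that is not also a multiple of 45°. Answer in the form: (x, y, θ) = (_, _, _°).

The pose lattice has 23·16 = 368 candidates. Test each by forward raycasting.
  (4.5, 3.5, 15°): beam 1 = 1.7321 ≠ 1.5529 ✗
  (1.5, 5.5, 210°): beam 1 = 0.5176 ≠ 1.5529 ✗
  (6.5, 4.5, 120°): beam 1 = 0.5176 ≠ 1.5529 ✗
  (2.5, 4.5, 165°): beam 1 = 3.0000 ≠ 1.5529 ✗
  …
  (2.5, 4.5, 240°): r_1=1.5529, r_2=0.5774, r_3=0.5176, r_4=3.0000, r_5=2.5882, r_6=1.0000, r_7=4.6587 — all match ✓
Unique over the lattice → pose = (2.5, 4.5, 240°).

(x, y, θ) = (2.5, 4.5, 240°)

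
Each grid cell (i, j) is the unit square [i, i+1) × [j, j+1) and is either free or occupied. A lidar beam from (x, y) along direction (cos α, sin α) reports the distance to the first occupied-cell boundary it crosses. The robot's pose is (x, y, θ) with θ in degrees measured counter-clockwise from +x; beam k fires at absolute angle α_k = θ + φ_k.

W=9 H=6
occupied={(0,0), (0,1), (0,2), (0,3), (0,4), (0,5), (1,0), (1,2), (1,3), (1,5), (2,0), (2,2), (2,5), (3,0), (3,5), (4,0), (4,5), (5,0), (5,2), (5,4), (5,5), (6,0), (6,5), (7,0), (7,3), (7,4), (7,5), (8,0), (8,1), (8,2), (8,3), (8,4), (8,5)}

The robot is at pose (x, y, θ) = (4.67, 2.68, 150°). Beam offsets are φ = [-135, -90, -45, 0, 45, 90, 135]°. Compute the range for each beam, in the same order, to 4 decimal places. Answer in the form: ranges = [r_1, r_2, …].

ranges = [0.3416, 1.5242, 2.4018, 4.2378, 1.7289, 1.9399, 1.7393]

beam 1: φ=-135°, α=15°
  dir = (cos 15°, sin 15°) = (0.9659, 0.2588); from cell (4,2)
  next x-line at t=0.3416, next y-line at t=1.2364; Δt_x=1.0353, Δt_y=3.8637
    x: enter (5,2) at t=0.3416 ← occupied
  → r_1 = 0.3416
beam 2: φ=-90°, α=60°
  dir = (cos 60°, sin 60°) = (0.5000, 0.8660); from cell (4,2)
  next x-line at t=0.6600, next y-line at t=0.3695; Δt_x=2.0000, Δt_y=1.1547
    y: enter (4,3) at t=0.3695
    x: enter (5,3) at t=0.6600
    y: enter (5,4) at t=1.5242 ← occupied
  → r_2 = 1.5242
beam 3: φ=-45°, α=105°
  dir = (cos 105°, sin 105°) = (-0.2588, 0.9659); from cell (4,2)
  next x-line at t=2.5887, next y-line at t=0.3313; Δt_x=3.8637, Δt_y=1.0353
    y: enter (4,3) at t=0.3313
    y: enter (4,4) at t=1.3666
    y: enter (4,5) at t=2.4018 ← occupied
  → r_3 = 2.4018
beam 4: φ=0°, α=150°
  dir = (cos 150°, sin 150°) = (-0.8660, 0.5000); from cell (4,2)
  next x-line at t=0.7736, next y-line at t=0.6400; Δt_x=1.1547, Δt_y=2.0000
    y: enter (4,3) at t=0.6400
    x: enter (3,3) at t=0.7736
    x: enter (2,3) at t=1.9283
    y: enter (2,4) at t=2.6400
    x: enter (1,4) at t=3.0831
    x: enter (0,4) at t=4.2378 ← occupied
  → r_4 = 4.2378
beam 5: φ=45°, α=195°
  dir = (cos 195°, sin 195°) = (-0.9659, -0.2588); from cell (4,2)
  next x-line at t=0.6936, next y-line at t=2.6273; Δt_x=1.0353, Δt_y=3.8637
    x: enter (3,2) at t=0.6936
    x: enter (2,2) at t=1.7289 ← occupied
  → r_5 = 1.7289
beam 6: φ=90°, α=240°
  dir = (cos 240°, sin 240°) = (-0.5000, -0.8660); from cell (4,2)
  next x-line at t=1.3400, next y-line at t=0.7852; Δt_x=2.0000, Δt_y=1.1547
    y: enter (4,1) at t=0.7852
    x: enter (3,1) at t=1.3400
    y: enter (3,0) at t=1.9399 ← occupied
  → r_6 = 1.9399
beam 7: φ=135°, α=285°
  dir = (cos 285°, sin 285°) = (0.2588, -0.9659); from cell (4,2)
  next x-line at t=1.2750, next y-line at t=0.7040; Δt_x=3.8637, Δt_y=1.0353
    y: enter (4,1) at t=0.7040
    x: enter (5,1) at t=1.2750
    y: enter (5,0) at t=1.7393 ← occupied
  → r_7 = 1.7393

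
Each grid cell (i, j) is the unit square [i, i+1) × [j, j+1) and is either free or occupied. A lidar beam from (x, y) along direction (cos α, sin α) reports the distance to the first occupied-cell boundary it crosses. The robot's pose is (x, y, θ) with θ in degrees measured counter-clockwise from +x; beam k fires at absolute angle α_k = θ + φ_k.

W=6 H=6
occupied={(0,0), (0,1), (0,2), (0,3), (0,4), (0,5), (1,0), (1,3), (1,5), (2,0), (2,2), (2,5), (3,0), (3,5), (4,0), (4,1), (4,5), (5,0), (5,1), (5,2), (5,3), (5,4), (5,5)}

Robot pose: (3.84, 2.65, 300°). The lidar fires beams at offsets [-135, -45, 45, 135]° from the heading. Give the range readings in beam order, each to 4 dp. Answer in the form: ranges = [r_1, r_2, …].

ranges = [0.8696, 1.7082, 1.2009, 2.4329]

beam 1: φ=-135°, α=165°
  direction (-0.9659, 0.2588); cell (3,2); t to first gridline: x 0.8696, y 1.3523 (then +1.0353 / +3.8637)
    (2,2) via x @ 0.8696  # hit
  → r_1 = 0.8696
beam 2: φ=-45°, α=255°
  direction (-0.2588, -0.9659); cell (3,2); t to first gridline: x 3.2455, y 0.6729 (then +3.8637 / +1.0353)
    (3,1) via y @ 0.6729
    (3,0) via y @ 1.7082  # hit
  → r_2 = 1.7082
beam 3: φ=45°, α=345°
  direction (0.9659, -0.2588); cell (3,2); t to first gridline: x 0.1656, y 2.5114 (then +1.0353 / +3.8637)
    (4,2) via x @ 0.1656
    (5,2) via x @ 1.2009  # hit
  → r_3 = 1.2009
beam 4: φ=135°, α=75°
  direction (0.2588, 0.9659); cell (3,2); t to first gridline: x 0.6182, y 0.3623 (then +3.8637 / +1.0353)
    (3,3) via y @ 0.3623
    (4,3) via x @ 0.6182
    (4,4) via y @ 1.3976
    (4,5) via y @ 2.4329  # hit
  → r_4 = 2.4329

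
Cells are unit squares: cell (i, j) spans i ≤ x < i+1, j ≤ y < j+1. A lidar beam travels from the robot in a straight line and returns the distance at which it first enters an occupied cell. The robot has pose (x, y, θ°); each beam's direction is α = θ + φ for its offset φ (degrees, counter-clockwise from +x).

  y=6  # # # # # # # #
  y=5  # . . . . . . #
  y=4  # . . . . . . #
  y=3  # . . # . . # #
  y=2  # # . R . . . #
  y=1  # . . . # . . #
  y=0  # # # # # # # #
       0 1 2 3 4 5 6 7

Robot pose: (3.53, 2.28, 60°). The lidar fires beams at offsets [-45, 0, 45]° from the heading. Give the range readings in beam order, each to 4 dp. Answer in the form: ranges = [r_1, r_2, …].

beam 1: φ=-45°, α=15°
  cosα=0.9659 sinα=0.2588 | (3,2) | tMaxX 0.4866 tMaxY 2.7819 | tΔX 1.0353 tΔY 3.8637
    t=0.4866 [x] (4,2)
    t=1.5219 [x] (5,2)
    t=2.5571 [x] (6,2)
    t=2.7819 [y] (6,3) — stop
  → r_1 = 2.7819
beam 2: φ=0°, α=60°
  cosα=0.5000 sinα=0.8660 | (3,2) | tMaxX 0.9400 tMaxY 0.8314 | tΔX 2.0000 tΔY 1.1547
    t=0.8314 [y] (3,3) — stop
  → r_2 = 0.8314
beam 3: φ=45°, α=105°
  cosα=-0.2588 sinα=0.9659 | (3,2) | tMaxX 2.0478 tMaxY 0.7454 | tΔX 3.8637 tΔY 1.0353
    t=0.7454 [y] (3,3) — stop
  → r_3 = 0.7454

ranges = [2.7819, 0.8314, 0.7454]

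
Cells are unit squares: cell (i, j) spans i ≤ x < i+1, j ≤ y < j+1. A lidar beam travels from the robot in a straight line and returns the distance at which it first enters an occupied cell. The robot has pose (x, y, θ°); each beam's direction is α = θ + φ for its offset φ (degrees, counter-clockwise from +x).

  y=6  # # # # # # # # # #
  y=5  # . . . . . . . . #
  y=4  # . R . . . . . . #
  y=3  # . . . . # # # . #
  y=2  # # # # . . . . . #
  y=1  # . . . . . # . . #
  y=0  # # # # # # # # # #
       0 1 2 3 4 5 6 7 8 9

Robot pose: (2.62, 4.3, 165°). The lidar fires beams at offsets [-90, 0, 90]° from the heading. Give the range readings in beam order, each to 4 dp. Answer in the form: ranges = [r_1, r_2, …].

ranges = [1.7600, 1.6771, 1.3459]

beam 1: φ=-90°, α=75°
  dir = (cos 75°, sin 75°) = (0.2588, 0.9659); from cell (2,4)
  next x-line at t=1.4682, next y-line at t=0.7247; Δt_x=3.8637, Δt_y=1.0353
    y: enter (2,5) at t=0.7247
    x: enter (3,5) at t=1.4682
    y: enter (3,6) at t=1.7600 ← occupied
  → r_1 = 1.7600
beam 2: φ=0°, α=165°
  dir = (cos 165°, sin 165°) = (-0.9659, 0.2588); from cell (2,4)
  next x-line at t=0.6419, next y-line at t=2.7046; Δt_x=1.0353, Δt_y=3.8637
    x: enter (1,4) at t=0.6419
    x: enter (0,4) at t=1.6771 ← occupied
  → r_2 = 1.6771
beam 3: φ=90°, α=255°
  dir = (cos 255°, sin 255°) = (-0.2588, -0.9659); from cell (2,4)
  next x-line at t=2.3955, next y-line at t=0.3106; Δt_x=3.8637, Δt_y=1.0353
    y: enter (2,3) at t=0.3106
    y: enter (2,2) at t=1.3459 ← occupied
  → r_3 = 1.3459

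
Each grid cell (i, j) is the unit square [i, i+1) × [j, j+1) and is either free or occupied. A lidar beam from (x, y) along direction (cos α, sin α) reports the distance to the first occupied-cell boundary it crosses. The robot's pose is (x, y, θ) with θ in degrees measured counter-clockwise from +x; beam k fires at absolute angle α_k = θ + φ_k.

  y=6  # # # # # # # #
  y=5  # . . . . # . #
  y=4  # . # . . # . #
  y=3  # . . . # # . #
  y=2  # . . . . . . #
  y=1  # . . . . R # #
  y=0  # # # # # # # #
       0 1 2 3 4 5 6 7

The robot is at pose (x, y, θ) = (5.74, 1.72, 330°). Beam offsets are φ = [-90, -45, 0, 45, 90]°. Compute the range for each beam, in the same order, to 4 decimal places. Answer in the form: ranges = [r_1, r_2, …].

beam 1: φ=-90°, α=240°
  dir = (cos 240°, sin 240°) = (-0.5000, -0.8660); from cell (5,1)
  next x-line at t=1.4800, next y-line at t=0.8314; Δt_x=2.0000, Δt_y=1.1547
    y: enter (5,0) at t=0.8314 ← occupied
  → r_1 = 0.8314
beam 2: φ=-45°, α=285°
  dir = (cos 285°, sin 285°) = (0.2588, -0.9659); from cell (5,1)
  next x-line at t=1.0046, next y-line at t=0.7454; Δt_x=3.8637, Δt_y=1.0353
    y: enter (5,0) at t=0.7454 ← occupied
  → r_2 = 0.7454
beam 3: φ=0°, α=330°
  dir = (cos 330°, sin 330°) = (0.8660, -0.5000); from cell (5,1)
  next x-line at t=0.3002, next y-line at t=1.4400; Δt_x=1.1547, Δt_y=2.0000
    x: enter (6,1) at t=0.3002 ← occupied
  → r_3 = 0.3002
beam 4: φ=45°, α=15°
  dir = (cos 15°, sin 15°) = (0.9659, 0.2588); from cell (5,1)
  next x-line at t=0.2692, next y-line at t=1.0818; Δt_x=1.0353, Δt_y=3.8637
    x: enter (6,1) at t=0.2692 ← occupied
  → r_4 = 0.2692
beam 5: φ=90°, α=60°
  dir = (cos 60°, sin 60°) = (0.5000, 0.8660); from cell (5,1)
  next x-line at t=0.5200, next y-line at t=0.3233; Δt_x=2.0000, Δt_y=1.1547
    y: enter (5,2) at t=0.3233
    x: enter (6,2) at t=0.5200
    y: enter (6,3) at t=1.4780
    x: enter (7,3) at t=2.5200 ← occupied
  → r_5 = 2.5200

ranges = [0.8314, 0.7454, 0.3002, 0.2692, 2.5200]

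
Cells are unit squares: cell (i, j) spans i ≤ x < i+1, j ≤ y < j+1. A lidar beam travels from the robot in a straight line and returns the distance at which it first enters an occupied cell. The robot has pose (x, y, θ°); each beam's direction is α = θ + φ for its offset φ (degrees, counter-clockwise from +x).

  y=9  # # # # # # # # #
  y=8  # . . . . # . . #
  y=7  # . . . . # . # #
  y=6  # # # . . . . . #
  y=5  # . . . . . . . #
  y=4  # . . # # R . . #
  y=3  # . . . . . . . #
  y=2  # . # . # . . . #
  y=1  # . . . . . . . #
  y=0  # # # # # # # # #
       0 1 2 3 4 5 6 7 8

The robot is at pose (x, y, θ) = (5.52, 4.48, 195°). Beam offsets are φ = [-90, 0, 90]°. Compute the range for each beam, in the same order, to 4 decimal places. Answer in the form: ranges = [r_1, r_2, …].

ranges = [4.6794, 0.5383, 3.6028]

beam 1: φ=-90°, α=105°
  cosα=-0.2588 sinα=0.9659 | (5,4) | tMaxX 2.0091 tMaxY 0.5383 | tΔX 3.8637 tΔY 1.0353
    t=0.5383 [y] (5,5)
    t=1.5736 [y] (5,6)
    t=2.0091 [x] (4,6)
    t=2.6089 [y] (4,7)
    t=3.6442 [y] (4,8)
    t=4.6794 [y] (4,9) — stop
  → r_1 = 4.6794
beam 2: φ=0°, α=195°
  cosα=-0.9659 sinα=-0.2588 | (5,4) | tMaxX 0.5383 tMaxY 1.8546 | tΔX 1.0353 tΔY 3.8637
    t=0.5383 [x] (4,4) — stop
  → r_2 = 0.5383
beam 3: φ=90°, α=285°
  cosα=0.2588 sinα=-0.9659 | (5,4) | tMaxX 1.8546 tMaxY 0.4969 | tΔX 3.8637 tΔY 1.0353
    t=0.4969 [y] (5,3)
    t=1.5322 [y] (5,2)
    t=1.8546 [x] (6,2)
    t=2.5675 [y] (6,1)
    t=3.6028 [y] (6,0) — stop
  → r_3 = 3.6028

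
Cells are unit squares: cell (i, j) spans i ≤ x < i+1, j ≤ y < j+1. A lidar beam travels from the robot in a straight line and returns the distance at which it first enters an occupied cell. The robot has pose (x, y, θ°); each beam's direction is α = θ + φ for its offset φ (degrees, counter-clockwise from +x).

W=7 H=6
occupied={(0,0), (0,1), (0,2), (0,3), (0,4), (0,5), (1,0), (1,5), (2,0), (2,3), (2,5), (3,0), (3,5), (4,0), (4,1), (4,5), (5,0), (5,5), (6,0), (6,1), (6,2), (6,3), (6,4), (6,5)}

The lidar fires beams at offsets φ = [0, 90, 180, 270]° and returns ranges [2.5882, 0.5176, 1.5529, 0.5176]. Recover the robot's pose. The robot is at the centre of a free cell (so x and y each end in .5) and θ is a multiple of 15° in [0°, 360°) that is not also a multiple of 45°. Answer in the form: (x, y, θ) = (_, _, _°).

(x, y, θ) = (1.5, 3.5, 285°)

Candidates: 18 free-cell centres × 16 headings = 288 poses. Raycast each; keep the one whose scan matches to 4 dp.
  (3.5, 4.5, 165°): beam 1 = 1.9319 ≠ 2.5882 ✗
  (5.5, 2.5, 60°): beam 1 = 1.0000 ≠ 2.5882 ✗
  (1.5, 3.5, 105°): beam 1 = 1.5529 ≠ 2.5882 ✗
  (4.5, 3.5, 150°): beam 1 = 3.0000 ≠ 2.5882 ✗
  (3.5, 2.5, 30°): beam 1 = 2.8868 ≠ 2.5882 ✗
  …
  (1.5, 3.5, 285°): r_1=2.5882, r_2=0.5176, r_3=1.5529, r_4=0.5176 — all match ✓
Unique over the lattice → pose = (1.5, 3.5, 285°).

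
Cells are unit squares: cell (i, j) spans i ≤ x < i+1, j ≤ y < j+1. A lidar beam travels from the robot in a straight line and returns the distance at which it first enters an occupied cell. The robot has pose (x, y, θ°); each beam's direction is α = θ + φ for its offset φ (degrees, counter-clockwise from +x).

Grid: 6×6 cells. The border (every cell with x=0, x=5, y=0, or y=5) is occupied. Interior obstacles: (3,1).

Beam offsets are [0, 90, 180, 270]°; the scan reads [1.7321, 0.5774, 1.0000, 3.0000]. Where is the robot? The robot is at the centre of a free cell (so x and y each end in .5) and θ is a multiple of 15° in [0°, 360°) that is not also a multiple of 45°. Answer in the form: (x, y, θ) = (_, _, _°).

(x, y, θ) = (4.5, 3.5, 240°)

Enumerate (i+0.5, j+0.5, θ) over the 15 free cells and 16 admissible headings. For each, cast all 4 beams and compare to the given ranges.
  (4.5, 4.5, 255°): beam 1 = 2.5882 ≠ 1.7321 ✗
  (2.5, 3.5, 285°): beam 1 = 1.9319 ≠ 1.7321 ✗
  (2.5, 2.5, 60°): beam 1 = 2.8868 ≠ 1.7321 ✗
  (4.5, 1.5, 15°): beam 1 = 0.5176 ≠ 1.7321 ✗
  …
  (4.5, 3.5, 240°): r_1=1.7321, r_2=0.5774, r_3=1.0000, r_4=3.0000 — all match ✓
Only this pose fits every beam.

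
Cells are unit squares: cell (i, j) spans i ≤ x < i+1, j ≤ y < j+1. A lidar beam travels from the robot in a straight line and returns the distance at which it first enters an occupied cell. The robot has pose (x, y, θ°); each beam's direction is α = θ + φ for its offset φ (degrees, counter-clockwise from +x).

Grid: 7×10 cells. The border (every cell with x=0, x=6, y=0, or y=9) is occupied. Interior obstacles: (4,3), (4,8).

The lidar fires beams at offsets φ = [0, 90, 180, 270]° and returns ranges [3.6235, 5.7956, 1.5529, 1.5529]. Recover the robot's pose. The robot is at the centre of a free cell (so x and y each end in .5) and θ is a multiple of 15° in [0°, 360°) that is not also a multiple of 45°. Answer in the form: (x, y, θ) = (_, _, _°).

Enumerate (i+0.5, j+0.5, θ) over the 38 free cells and 16 admissible headings. For each, cast all 4 beams and compare to the given ranges.
  (3.5, 1.5, 195°): beam 1 = 1.9319 ≠ 3.6235 ✗
  (4.5, 2.5, 15°): beam 1 = 1.5529 ≠ 3.6235 ✗
  (5.5, 2.5, 255°): beam 1 = 1.5529 ≠ 3.6235 ✗
  (2.5, 3.5, 345°): beam 1 = 1.5529 ≠ 3.6235 ✗
  (3.5, 1.5, 15°): beam 1 = 2.5882 ≠ 3.6235 ✗
  …
  (2.5, 2.5, 345°): r_1=3.6235, r_2=5.7956, r_3=1.5529, r_4=1.5529 — all match ✓
Unique over the lattice → pose = (2.5, 2.5, 345°).

(x, y, θ) = (2.5, 2.5, 345°)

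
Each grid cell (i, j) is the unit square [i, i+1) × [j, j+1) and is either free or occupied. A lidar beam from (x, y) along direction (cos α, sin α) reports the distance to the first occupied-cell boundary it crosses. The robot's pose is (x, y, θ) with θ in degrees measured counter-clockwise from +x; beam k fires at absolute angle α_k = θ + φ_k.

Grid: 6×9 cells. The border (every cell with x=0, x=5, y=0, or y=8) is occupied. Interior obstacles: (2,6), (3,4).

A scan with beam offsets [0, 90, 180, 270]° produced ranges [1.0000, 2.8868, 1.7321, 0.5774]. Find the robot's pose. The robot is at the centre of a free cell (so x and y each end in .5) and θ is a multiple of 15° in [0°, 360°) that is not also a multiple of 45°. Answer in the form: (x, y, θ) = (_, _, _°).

The pose lattice has 26·16 = 416 candidates. Test each by forward raycasting.
  (1.5, 4.5, 75°): beam 1 = 1.9319 ≠ 1.0000 ✗
  (1.5, 3.5, 210°): beam 1 = 0.5774 ≠ 1.0000 ✗
  (2.5, 3.5, 195°): beam 1 = 1.5529 ≠ 1.0000 ✗
  (1.5, 6.5, 60°): beam 1 = 1.7321 ≠ 1.0000 ✗
  …
  (2.5, 1.5, 330°): r_1=1.0000, r_2=2.8868, r_3=1.7321, r_4=0.5774 — all match ✓
No second candidate reproduces the full scan.

(x, y, θ) = (2.5, 1.5, 330°)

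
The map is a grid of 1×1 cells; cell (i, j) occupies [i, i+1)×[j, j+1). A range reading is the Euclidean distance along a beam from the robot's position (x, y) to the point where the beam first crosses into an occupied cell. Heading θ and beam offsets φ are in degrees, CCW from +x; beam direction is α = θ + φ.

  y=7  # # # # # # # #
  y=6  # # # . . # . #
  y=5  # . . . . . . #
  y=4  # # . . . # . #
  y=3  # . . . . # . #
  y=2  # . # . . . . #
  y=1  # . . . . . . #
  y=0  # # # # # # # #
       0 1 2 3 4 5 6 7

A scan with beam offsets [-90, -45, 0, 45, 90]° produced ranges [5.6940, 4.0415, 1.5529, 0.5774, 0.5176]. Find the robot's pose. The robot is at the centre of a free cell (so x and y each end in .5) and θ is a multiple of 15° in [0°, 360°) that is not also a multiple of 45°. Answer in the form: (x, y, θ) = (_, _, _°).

(x, y, θ) = (3.5, 6.5, 15°)

The pose lattice has 29·16 = 464 candidates. Test each by forward raycasting.
  (2.5, 5.5, 165°): beam 1 = 0.5176 ≠ 5.6940 ✗
  (4.5, 3.5, 330°): beam 1 = 2.8868 ≠ 5.6940 ✗
  (6.5, 2.5, 195°): beam 1 = 1.9319 ≠ 5.6940 ✗
  (6.5, 5.5, 60°): beam 1 = 0.5774 ≠ 5.6940 ✗
  …
  (3.5, 6.5, 15°): r_1=5.6940, r_2=4.0415, r_3=1.5529, r_4=0.5774, r_5=0.5176 — all match ✓
No second candidate reproduces the full scan.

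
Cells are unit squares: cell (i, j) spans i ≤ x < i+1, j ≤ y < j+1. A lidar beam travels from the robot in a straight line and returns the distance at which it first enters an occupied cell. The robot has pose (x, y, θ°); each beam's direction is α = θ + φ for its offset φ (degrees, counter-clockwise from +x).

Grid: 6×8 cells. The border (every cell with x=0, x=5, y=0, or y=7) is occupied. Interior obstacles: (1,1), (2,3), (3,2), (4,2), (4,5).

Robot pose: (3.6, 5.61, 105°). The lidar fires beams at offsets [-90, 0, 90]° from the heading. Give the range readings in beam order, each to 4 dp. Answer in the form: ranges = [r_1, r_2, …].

ranges = [0.4141, 1.4390, 2.6917]

beam 1: φ=-90°, α=15°
  d=(0.9659,0.2588)  start (3,5)  tX=0.4141 tY=1.5068  stride 1/|dx|=1.0353 1/|dy|=3.8637
    cross x-line → (4,5), t=0.4141 (wall)
  → r_1 = 0.4141
beam 2: φ=0°, α=105°
  d=(-0.2588,0.9659)  start (3,5)  tX=2.3182 tY=0.4038  stride 1/|dx|=3.8637 1/|dy|=1.0353
    cross y-line → (3,6), t=0.4038
    cross y-line → (3,7), t=1.4390 (wall)
  → r_2 = 1.4390
beam 3: φ=90°, α=195°
  d=(-0.9659,-0.2588)  start (3,5)  tX=0.6212 tY=2.3569  stride 1/|dx|=1.0353 1/|dy|=3.8637
    cross x-line → (2,5), t=0.6212
    cross x-line → (1,5), t=1.6564
    cross y-line → (1,4), t=2.3569
    cross x-line → (0,4), t=2.6917 (wall)
  → r_3 = 2.6917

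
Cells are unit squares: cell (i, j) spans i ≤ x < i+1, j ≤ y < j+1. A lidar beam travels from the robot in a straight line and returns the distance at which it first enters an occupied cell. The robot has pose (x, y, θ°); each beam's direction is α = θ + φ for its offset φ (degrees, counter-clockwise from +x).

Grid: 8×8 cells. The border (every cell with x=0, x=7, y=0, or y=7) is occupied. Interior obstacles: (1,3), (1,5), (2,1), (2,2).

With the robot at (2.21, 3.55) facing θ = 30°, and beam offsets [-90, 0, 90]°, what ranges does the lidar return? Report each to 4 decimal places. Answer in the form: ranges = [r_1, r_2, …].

beam 1: φ=-90°, α=300°
  direction (0.5000, -0.8660); cell (2,3); t to first gridline: x 1.5800, y 0.6351 (then +2.0000 / +1.1547)
    (2,2) via y @ 0.6351  # hit
  → r_1 = 0.6351
beam 2: φ=0°, α=30°
  direction (0.8660, 0.5000); cell (2,3); t to first gridline: x 0.9122, y 0.9000 (then +1.1547 / +2.0000)
    (2,4) via y @ 0.9000
    (3,4) via x @ 0.9122
    (4,4) via x @ 2.0669
    (4,5) via y @ 2.9000
    (5,5) via x @ 3.2216
    (6,5) via x @ 4.3763
    (6,6) via y @ 4.9000
    (7,6) via x @ 5.5310  # hit
  → r_2 = 5.5310
beam 3: φ=90°, α=120°
  direction (-0.5000, 0.8660); cell (2,3); t to first gridline: x 0.4200, y 0.5196 (then +2.0000 / +1.1547)
    (1,3) via x @ 0.4200  # hit
  → r_3 = 0.4200

ranges = [0.6351, 5.5310, 0.4200]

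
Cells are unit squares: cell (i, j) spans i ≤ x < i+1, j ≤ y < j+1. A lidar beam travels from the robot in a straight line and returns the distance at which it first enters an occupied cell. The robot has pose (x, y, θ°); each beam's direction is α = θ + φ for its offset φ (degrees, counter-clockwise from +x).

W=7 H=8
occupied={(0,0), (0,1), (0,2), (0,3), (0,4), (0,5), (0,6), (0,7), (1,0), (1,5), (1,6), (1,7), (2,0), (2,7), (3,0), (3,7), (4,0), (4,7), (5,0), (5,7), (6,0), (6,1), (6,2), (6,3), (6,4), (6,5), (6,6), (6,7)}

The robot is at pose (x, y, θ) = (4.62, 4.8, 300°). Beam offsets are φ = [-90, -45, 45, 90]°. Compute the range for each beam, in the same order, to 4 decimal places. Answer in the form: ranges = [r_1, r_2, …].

beam 1: φ=-90°, α=210°
  direction (-0.8660, -0.5000); cell (4,4); t to first gridline: x 0.7159, y 1.6000 (then +1.1547 / +2.0000)
    (3,4) via x @ 0.7159
    (3,3) via y @ 1.6000
    (2,3) via x @ 1.8706
    (1,3) via x @ 3.0253
    (1,2) via y @ 3.6000
    (0,2) via x @ 4.1800  # hit
  → r_1 = 4.1800
beam 2: φ=-45°, α=255°
  direction (-0.2588, -0.9659); cell (4,4); t to first gridline: x 2.3955, y 0.8282 (then +3.8637 / +1.0353)
    (4,3) via y @ 0.8282
    (4,2) via y @ 1.8635
    (3,2) via x @ 2.3955
    (3,1) via y @ 2.8988
    (3,0) via y @ 3.9340  # hit
  → r_2 = 3.9340
beam 3: φ=45°, α=345°
  direction (0.9659, -0.2588); cell (4,4); t to first gridline: x 0.3934, y 3.0910 (then +1.0353 / +3.8637)
    (5,4) via x @ 0.3934
    (6,4) via x @ 1.4287  # hit
  → r_3 = 1.4287
beam 4: φ=90°, α=30°
  direction (0.8660, 0.5000); cell (4,4); t to first gridline: x 0.4388, y 0.4000 (then +1.1547 / +2.0000)
    (4,5) via y @ 0.4000
    (5,5) via x @ 0.4388
    (6,5) via x @ 1.5935  # hit
  → r_4 = 1.5935

ranges = [4.1800, 3.9340, 1.4287, 1.5935]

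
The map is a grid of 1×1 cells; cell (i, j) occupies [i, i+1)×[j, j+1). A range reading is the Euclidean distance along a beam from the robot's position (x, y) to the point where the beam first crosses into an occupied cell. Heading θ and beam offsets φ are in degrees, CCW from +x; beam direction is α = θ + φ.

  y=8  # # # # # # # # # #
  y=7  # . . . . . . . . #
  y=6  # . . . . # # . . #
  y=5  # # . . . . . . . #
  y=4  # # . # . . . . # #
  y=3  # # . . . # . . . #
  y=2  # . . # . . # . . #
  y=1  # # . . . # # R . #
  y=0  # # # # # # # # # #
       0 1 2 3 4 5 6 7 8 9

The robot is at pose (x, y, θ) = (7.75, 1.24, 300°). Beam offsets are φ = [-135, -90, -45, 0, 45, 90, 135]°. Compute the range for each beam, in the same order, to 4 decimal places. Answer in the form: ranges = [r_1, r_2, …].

ranges = [0.7765, 0.4800, 0.2485, 0.2771, 0.9273, 1.4434, 2.8574]

beam 1: φ=-135°, α=165°
  direction (-0.9659, 0.2588); cell (7,1); t to first gridline: x 0.7765, y 2.9364 (then +1.0353 / +3.8637)
    (6,1) via x @ 0.7765  # hit
  → r_1 = 0.7765
beam 2: φ=-90°, α=210°
  direction (-0.8660, -0.5000); cell (7,1); t to first gridline: x 0.8660, y 0.4800 (then +1.1547 / +2.0000)
    (7,0) via y @ 0.4800  # hit
  → r_2 = 0.4800
beam 3: φ=-45°, α=255°
  direction (-0.2588, -0.9659); cell (7,1); t to first gridline: x 2.8978, y 0.2485 (then +3.8637 / +1.0353)
    (7,0) via y @ 0.2485  # hit
  → r_3 = 0.2485
beam 4: φ=0°, α=300°
  direction (0.5000, -0.8660); cell (7,1); t to first gridline: x 0.5000, y 0.2771 (then +2.0000 / +1.1547)
    (7,0) via y @ 0.2771  # hit
  → r_4 = 0.2771
beam 5: φ=45°, α=345°
  direction (0.9659, -0.2588); cell (7,1); t to first gridline: x 0.2588, y 0.9273 (then +1.0353 / +3.8637)
    (8,1) via x @ 0.2588
    (8,0) via y @ 0.9273  # hit
  → r_5 = 0.9273
beam 6: φ=90°, α=30°
  direction (0.8660, 0.5000); cell (7,1); t to first gridline: x 0.2887, y 1.5200 (then +1.1547 / +2.0000)
    (8,1) via x @ 0.2887
    (9,1) via x @ 1.4434  # hit
  → r_6 = 1.4434
beam 7: φ=135°, α=75°
  direction (0.2588, 0.9659); cell (7,1); t to first gridline: x 0.9659, y 0.7868 (then +3.8637 / +1.0353)
    (7,2) via y @ 0.7868
    (8,2) via x @ 0.9659
    (8,3) via y @ 1.8221
    (8,4) via y @ 2.8574  # hit
  → r_7 = 2.8574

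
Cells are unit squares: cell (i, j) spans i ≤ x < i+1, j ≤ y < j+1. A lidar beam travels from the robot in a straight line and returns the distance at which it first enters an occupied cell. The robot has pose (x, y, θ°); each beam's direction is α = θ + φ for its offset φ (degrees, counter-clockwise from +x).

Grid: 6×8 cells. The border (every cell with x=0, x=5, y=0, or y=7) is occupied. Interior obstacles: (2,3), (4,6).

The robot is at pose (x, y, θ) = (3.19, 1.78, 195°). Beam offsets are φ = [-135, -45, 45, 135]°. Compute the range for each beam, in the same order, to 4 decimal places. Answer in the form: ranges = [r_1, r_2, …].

ranges = [3.6200, 2.5288, 0.9007, 1.5600]

beam 1: φ=-135°, α=60°
  d=(0.5000,0.8660)  start (3,1)  tX=1.6200 tY=0.2540  stride 1/|dx|=2.0000 1/|dy|=1.1547
    cross y-line → (3,2), t=0.2540
    cross y-line → (3,3), t=1.4087
    cross x-line → (4,3), t=1.6200
    cross y-line → (4,4), t=2.5634
    cross x-line → (5,4), t=3.6200 (wall)
  → r_1 = 3.6200
beam 2: φ=-45°, α=150°
  d=(-0.8660,0.5000)  start (3,1)  tX=0.2194 tY=0.4400  stride 1/|dx|=1.1547 1/|dy|=2.0000
    cross x-line → (2,1), t=0.2194
    cross y-line → (2,2), t=0.4400
    cross x-line → (1,2), t=1.3741
    cross y-line → (1,3), t=2.4400
    cross x-line → (0,3), t=2.5288 (wall)
  → r_2 = 2.5288
beam 3: φ=45°, α=240°
  d=(-0.5000,-0.8660)  start (3,1)  tX=0.3800 tY=0.9007  stride 1/|dx|=2.0000 1/|dy|=1.1547
    cross x-line → (2,1), t=0.3800
    cross y-line → (2,0), t=0.9007 (wall)
  → r_3 = 0.9007
beam 4: φ=135°, α=330°
  d=(0.8660,-0.5000)  start (3,1)  tX=0.9353 tY=1.5600  stride 1/|dx|=1.1547 1/|dy|=2.0000
    cross x-line → (4,1), t=0.9353
    cross y-line → (4,0), t=1.5600 (wall)
  → r_4 = 1.5600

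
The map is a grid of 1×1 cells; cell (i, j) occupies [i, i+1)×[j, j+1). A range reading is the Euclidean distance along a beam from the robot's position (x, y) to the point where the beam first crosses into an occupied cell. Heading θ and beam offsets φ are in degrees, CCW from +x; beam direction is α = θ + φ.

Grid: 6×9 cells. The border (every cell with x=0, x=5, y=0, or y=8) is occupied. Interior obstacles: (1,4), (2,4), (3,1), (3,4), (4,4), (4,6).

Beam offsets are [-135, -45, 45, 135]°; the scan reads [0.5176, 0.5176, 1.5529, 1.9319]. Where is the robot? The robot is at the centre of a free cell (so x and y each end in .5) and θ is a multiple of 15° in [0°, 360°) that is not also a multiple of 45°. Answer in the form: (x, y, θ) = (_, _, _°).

(x, y, θ) = (1.5, 1.5, 330°)

The pose lattice has 22·16 = 352 candidates. Test each by forward raycasting.
  (2.5, 1.5, 30°): beam 3 = 2.5882 ≠ 1.5529 ✗
  (3.5, 5.5, 60°): beam 2 = 1.5529 ≠ 0.5176 ✗
  (4.5, 5.5, 285°): beam 1 = 4.0415 ≠ 0.5176 ✗
  (3.5, 3.5, 120°): beam 1 = 1.5529 ≠ 0.5176 ✗
  …
  (1.5, 1.5, 330°): r_1=0.5176, r_2=0.5176, r_3=1.5529, r_4=1.9319 — all match ✓
Only this pose fits every beam.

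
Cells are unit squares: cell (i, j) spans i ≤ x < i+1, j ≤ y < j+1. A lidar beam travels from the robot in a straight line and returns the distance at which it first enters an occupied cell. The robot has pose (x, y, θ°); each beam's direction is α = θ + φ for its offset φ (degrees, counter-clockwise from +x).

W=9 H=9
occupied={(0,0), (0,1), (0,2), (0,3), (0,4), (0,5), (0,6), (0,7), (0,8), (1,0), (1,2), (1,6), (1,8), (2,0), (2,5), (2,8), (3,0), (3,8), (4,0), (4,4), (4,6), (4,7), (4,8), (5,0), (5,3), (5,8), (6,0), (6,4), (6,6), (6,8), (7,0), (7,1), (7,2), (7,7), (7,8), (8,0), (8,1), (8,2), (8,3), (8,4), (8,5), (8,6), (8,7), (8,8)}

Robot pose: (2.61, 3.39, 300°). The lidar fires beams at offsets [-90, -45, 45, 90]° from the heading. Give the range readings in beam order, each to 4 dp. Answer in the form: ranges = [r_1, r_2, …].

ranges = [0.7800, 2.4743, 4.5449, 1.6050]

beam 1: φ=-90°, α=210°
  d=(-0.8660,-0.5000)  start (2,3)  tX=0.7044 tY=0.7800  stride 1/|dx|=1.1547 1/|dy|=2.0000
    cross x-line → (1,3), t=0.7044
    cross y-line → (1,2), t=0.7800 (wall)
  → r_1 = 0.7800
beam 2: φ=-45°, α=255°
  d=(-0.2588,-0.9659)  start (2,3)  tX=2.3569 tY=0.4038  stride 1/|dx|=3.8637 1/|dy|=1.0353
    cross y-line → (2,2), t=0.4038
    cross y-line → (2,1), t=1.4390
    cross x-line → (1,1), t=2.3569
    cross y-line → (1,0), t=2.4743 (wall)
  → r_2 = 2.4743
beam 3: φ=45°, α=345°
  d=(0.9659,-0.2588)  start (2,3)  tX=0.4038 tY=1.5068  stride 1/|dx|=1.0353 1/|dy|=3.8637
    cross x-line → (3,3), t=0.4038
    cross x-line → (4,3), t=1.4390
    cross y-line → (4,2), t=1.5068
    cross x-line → (5,2), t=2.4743
    cross x-line → (6,2), t=3.5096
    cross x-line → (7,2), t=4.5449 (wall)
  → r_3 = 4.5449
beam 4: φ=90°, α=30°
  d=(0.8660,0.5000)  start (2,3)  tX=0.4503 tY=1.2200  stride 1/|dx|=1.1547 1/|dy|=2.0000
    cross x-line → (3,3), t=0.4503
    cross y-line → (3,4), t=1.2200
    cross x-line → (4,4), t=1.6050 (wall)
  → r_4 = 1.6050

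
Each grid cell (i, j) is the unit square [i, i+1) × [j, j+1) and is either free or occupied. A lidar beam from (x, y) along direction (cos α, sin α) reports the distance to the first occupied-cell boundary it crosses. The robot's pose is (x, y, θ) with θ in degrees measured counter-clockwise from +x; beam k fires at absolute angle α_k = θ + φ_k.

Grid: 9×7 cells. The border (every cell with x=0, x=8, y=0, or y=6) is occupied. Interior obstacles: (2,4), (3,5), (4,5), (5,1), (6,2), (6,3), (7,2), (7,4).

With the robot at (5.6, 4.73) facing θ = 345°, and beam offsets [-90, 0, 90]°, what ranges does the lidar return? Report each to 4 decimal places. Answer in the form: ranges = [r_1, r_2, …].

beam 1: φ=-90°, α=255°
  dir = (cos 255°, sin 255°) = (-0.2588, -0.9659); from cell (5,4)
  next x-line at t=2.3182, next y-line at t=0.7558; Δt_x=3.8637, Δt_y=1.0353
    y: enter (5,3) at t=0.7558
    y: enter (5,2) at t=1.7910
    x: enter (4,2) at t=2.3182
    y: enter (4,1) at t=2.8263
    y: enter (4,0) at t=3.8616 ← occupied
  → r_1 = 3.8616
beam 2: φ=0°, α=345°
  dir = (cos 345°, sin 345°) = (0.9659, -0.2588); from cell (5,4)
  next x-line at t=0.4141, next y-line at t=2.8205; Δt_x=1.0353, Δt_y=3.8637
    x: enter (6,4) at t=0.4141
    x: enter (7,4) at t=1.4494 ← occupied
  → r_2 = 1.4494
beam 3: φ=90°, α=75°
  dir = (cos 75°, sin 75°) = (0.2588, 0.9659); from cell (5,4)
  next x-line at t=1.5455, next y-line at t=0.2795; Δt_x=3.8637, Δt_y=1.0353
    y: enter (5,5) at t=0.2795
    y: enter (5,6) at t=1.3148 ← occupied
  → r_3 = 1.3148

ranges = [3.8616, 1.4494, 1.3148]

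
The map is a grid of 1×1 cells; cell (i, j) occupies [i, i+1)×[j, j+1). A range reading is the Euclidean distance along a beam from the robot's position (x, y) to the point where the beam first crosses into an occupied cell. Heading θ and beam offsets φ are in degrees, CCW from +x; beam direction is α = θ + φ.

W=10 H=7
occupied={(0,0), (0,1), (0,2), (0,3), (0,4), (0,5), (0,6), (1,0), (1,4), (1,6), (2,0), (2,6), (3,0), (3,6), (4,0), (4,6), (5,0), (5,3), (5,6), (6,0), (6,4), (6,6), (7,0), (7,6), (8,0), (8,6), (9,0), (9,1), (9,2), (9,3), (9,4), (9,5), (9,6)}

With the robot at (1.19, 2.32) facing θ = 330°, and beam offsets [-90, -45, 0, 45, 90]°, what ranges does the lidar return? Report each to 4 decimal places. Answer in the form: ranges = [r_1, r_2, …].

ranges = [0.3800, 1.3666, 2.6400, 3.9444, 4.2493]

beam 1: φ=-90°, α=240°
  d=(-0.5000,-0.8660)  start (1,2)  tX=0.3800 tY=0.3695  stride 1/|dx|=2.0000 1/|dy|=1.1547
    cross y-line → (1,1), t=0.3695
    cross x-line → (0,1), t=0.3800 (wall)
  → r_1 = 0.3800
beam 2: φ=-45°, α=285°
  d=(0.2588,-0.9659)  start (1,2)  tX=3.1296 tY=0.3313  stride 1/|dx|=3.8637 1/|dy|=1.0353
    cross y-line → (1,1), t=0.3313
    cross y-line → (1,0), t=1.3666 (wall)
  → r_2 = 1.3666
beam 3: φ=0°, α=330°
  d=(0.8660,-0.5000)  start (1,2)  tX=0.9353 tY=0.6400  stride 1/|dx|=1.1547 1/|dy|=2.0000
    cross y-line → (1,1), t=0.6400
    cross x-line → (2,1), t=0.9353
    cross x-line → (3,1), t=2.0900
    cross y-line → (3,0), t=2.6400 (wall)
  → r_3 = 2.6400
beam 4: φ=45°, α=15°
  d=(0.9659,0.2588)  start (1,2)  tX=0.8386 tY=2.6273  stride 1/|dx|=1.0353 1/|dy|=3.8637
    cross x-line → (2,2), t=0.8386
    cross x-line → (3,2), t=1.8738
    cross y-line → (3,3), t=2.6273
    cross x-line → (4,3), t=2.9091
    cross x-line → (5,3), t=3.9444 (wall)
  → r_4 = 3.9444
beam 5: φ=90°, α=60°
  d=(0.5000,0.8660)  start (1,2)  tX=1.6200 tY=0.7852  stride 1/|dx|=2.0000 1/|dy|=1.1547
    cross y-line → (1,3), t=0.7852
    cross x-line → (2,3), t=1.6200
    cross y-line → (2,4), t=1.9399
    cross y-line → (2,5), t=3.0946
    cross x-line → (3,5), t=3.6200
    cross y-line → (3,6), t=4.2493 (wall)
  → r_5 = 4.2493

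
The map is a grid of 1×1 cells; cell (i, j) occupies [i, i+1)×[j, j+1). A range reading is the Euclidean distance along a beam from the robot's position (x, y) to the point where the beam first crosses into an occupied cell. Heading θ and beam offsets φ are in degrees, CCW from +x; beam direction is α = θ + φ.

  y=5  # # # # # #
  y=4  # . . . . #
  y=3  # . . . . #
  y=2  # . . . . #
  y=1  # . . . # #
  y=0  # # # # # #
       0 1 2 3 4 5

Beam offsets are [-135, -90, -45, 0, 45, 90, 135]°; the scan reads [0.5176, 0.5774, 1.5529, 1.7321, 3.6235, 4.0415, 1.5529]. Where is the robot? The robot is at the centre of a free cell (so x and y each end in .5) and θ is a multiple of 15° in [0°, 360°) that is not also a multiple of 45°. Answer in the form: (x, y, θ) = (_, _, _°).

Enumerate (i+0.5, j+0.5, θ) over the 15 free cells and 16 admissible headings. For each, cast all 7 beams and compare to the given ranges.
  (1.5, 1.5, 120°): beam 1 = 1.9319 ≠ 0.5176 ✗
  (1.5, 2.5, 60°): beam 1 = 1.5529 ≠ 0.5176 ✗
  (4.5, 4.5, 60°): beam 1 = 1.9319 ≠ 0.5176 ✗
  (3.5, 1.5, 240°): beam 1 = 3.6235 ≠ 0.5176 ✗
  …
  (4.5, 3.5, 120°): r_1=0.5176, r_2=0.5774, r_3=1.5529, r_4=1.7321, r_5=3.6235, r_6=4.0415, r_7=1.5529 — all match ✓
No second candidate reproduces the full scan.

(x, y, θ) = (4.5, 3.5, 120°)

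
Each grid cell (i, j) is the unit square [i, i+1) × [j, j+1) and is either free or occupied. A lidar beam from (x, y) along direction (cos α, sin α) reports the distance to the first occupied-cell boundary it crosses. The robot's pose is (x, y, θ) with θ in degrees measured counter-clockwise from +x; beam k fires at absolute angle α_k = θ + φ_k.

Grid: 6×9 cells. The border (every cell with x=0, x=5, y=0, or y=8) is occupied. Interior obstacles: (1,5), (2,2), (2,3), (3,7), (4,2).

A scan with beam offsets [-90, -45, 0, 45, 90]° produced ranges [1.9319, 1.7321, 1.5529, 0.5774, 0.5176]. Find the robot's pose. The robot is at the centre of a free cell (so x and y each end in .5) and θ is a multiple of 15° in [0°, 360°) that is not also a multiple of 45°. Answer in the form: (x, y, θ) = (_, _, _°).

(x, y, θ) = (1.5, 6.5, 105°)

The pose lattice has 23·16 = 368 candidates. Test each by forward raycasting.
  (2.5, 7.5, 15°): beam 1 = 6.7293 ≠ 1.9319 ✗
  (3.5, 3.5, 75°): beam 1 = 1.5529 ≠ 1.9319 ✗
  (4.5, 1.5, 195°): beam 1 = 0.5176 ≠ 1.9319 ✗
  (4.5, 3.5, 60°): beam 1 = 0.5774 ≠ 1.9319 ✗
  …
  (1.5, 6.5, 105°): r_1=1.9319, r_2=1.7321, r_3=1.5529, r_4=0.5774, r_5=0.5176 — all match ✓
Unique over the lattice → pose = (1.5, 6.5, 105°).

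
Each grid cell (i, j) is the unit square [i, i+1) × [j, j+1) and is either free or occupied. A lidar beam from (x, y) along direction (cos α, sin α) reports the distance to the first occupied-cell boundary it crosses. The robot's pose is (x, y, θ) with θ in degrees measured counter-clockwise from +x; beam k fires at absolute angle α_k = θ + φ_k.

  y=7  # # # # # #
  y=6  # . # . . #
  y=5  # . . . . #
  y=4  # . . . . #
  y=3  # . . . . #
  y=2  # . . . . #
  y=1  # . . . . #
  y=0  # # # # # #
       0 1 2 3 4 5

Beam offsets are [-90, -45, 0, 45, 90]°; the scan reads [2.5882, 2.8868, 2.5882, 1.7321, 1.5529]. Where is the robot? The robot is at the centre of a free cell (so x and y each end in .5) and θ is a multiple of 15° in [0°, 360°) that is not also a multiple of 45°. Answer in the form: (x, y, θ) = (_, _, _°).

(x, y, θ) = (3.5, 3.5, 285°)

Enumerate (i+0.5, j+0.5, θ) over the 23 free cells and 16 admissible headings. For each, cast all 5 beams and compare to the given ranges.
  (2.5, 2.5, 60°): beam 1 = 2.8868 ≠ 2.5882 ✗
  (4.5, 2.5, 240°): beam 1 = 4.0415 ≠ 2.5882 ✗
  (4.5, 2.5, 300°): beam 1 = 3.0000 ≠ 2.5882 ✗
  …
  (3.5, 3.5, 285°): r_1=2.5882, r_2=2.8868, r_3=2.5882, r_4=1.7321, r_5=1.5529 — all match ✓
Unique over the lattice → pose = (3.5, 3.5, 285°).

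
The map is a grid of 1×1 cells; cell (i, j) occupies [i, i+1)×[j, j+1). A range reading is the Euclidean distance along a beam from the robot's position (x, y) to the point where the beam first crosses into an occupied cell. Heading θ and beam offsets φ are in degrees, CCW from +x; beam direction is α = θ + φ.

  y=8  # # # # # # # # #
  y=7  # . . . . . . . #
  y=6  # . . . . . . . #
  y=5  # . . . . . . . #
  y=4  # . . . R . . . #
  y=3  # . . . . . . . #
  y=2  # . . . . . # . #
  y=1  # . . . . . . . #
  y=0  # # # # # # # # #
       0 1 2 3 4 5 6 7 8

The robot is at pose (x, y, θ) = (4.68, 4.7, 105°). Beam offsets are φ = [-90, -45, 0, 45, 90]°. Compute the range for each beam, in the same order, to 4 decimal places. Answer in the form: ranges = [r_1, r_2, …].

beam 1: φ=-90°, α=15°
  direction (0.9659, 0.2588); cell (4,4); t to first gridline: x 0.3313, y 1.1591 (then +1.0353 / +3.8637)
    (5,4) via x @ 0.3313
    (5,5) via y @ 1.1591
    (6,5) via x @ 1.3666
    (7,5) via x @ 2.4018
    (8,5) via x @ 3.4371  # hit
  → r_1 = 3.4371
beam 2: φ=-45°, α=60°
  direction (0.5000, 0.8660); cell (4,4); t to first gridline: x 0.6400, y 0.3464 (then +2.0000 / +1.1547)
    (4,5) via y @ 0.3464
    (5,5) via x @ 0.6400
    (5,6) via y @ 1.5011
    (6,6) via x @ 2.6400
    (6,7) via y @ 2.6558
    (6,8) via y @ 3.8105  # hit
  → r_2 = 3.8105
beam 3: φ=0°, α=105°
  direction (-0.2588, 0.9659); cell (4,4); t to first gridline: x 2.6273, y 0.3106 (then +3.8637 / +1.0353)
    (4,5) via y @ 0.3106
    (4,6) via y @ 1.3459
    (4,7) via y @ 2.3811
    (3,7) via x @ 2.6273
    (3,8) via y @ 3.4164  # hit
  → r_3 = 3.4164
beam 4: φ=45°, α=150°
  direction (-0.8660, 0.5000); cell (4,4); t to first gridline: x 0.7852, y 0.6000 (then +1.1547 / +2.0000)
    (4,5) via y @ 0.6000
    (3,5) via x @ 0.7852
    (2,5) via x @ 1.9399
    (2,6) via y @ 2.6000
    (1,6) via x @ 3.0946
    (0,6) via x @ 4.2493  # hit
  → r_4 = 4.2493
beam 5: φ=90°, α=195°
  direction (-0.9659, -0.2588); cell (4,4); t to first gridline: x 0.7040, y 2.7046 (then +1.0353 / +3.8637)
    (3,4) via x @ 0.7040
    (2,4) via x @ 1.7393
    (2,3) via y @ 2.7046
    (1,3) via x @ 2.7745
    (0,3) via x @ 3.8098  # hit
  → r_5 = 3.8098

ranges = [3.4371, 3.8105, 3.4164, 4.2493, 3.8098]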